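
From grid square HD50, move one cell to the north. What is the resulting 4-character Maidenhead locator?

HD51

Latitude square 0; +1 → 1.
The longitude characters are unchanged.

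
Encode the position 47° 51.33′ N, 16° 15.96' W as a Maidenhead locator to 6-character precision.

Add 180° to longitude and 90° to latitude: 163.7340, 137.8555.
Field: 163.7340/20 → 8 → I, 137.8555/10 → 13 → N; chars IN.
Square: 3.7340/2 → 1, 7.8555/1 → 7; chars 17.
Subsquare: 1.7340/0.0833333 → 20 → u, 0.8555/0.0416667 → 20 → u; chars uu.

IN17uu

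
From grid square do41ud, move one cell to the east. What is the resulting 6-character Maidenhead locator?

DO41vd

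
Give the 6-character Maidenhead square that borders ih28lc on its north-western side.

Longitude subsquare l = 11; −1 → 10 = k.
Latitude subsquare c = 2; +1 → 3 = d.

IH28kd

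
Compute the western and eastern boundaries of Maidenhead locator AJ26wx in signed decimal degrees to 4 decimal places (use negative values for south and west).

-174.1667, -174.0833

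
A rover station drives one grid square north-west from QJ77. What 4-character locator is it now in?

QJ68

Longitude square 7; −1 → 6.
Latitude square 7; +1 → 8.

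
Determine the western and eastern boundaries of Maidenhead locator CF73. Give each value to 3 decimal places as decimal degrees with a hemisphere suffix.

126.000° W, 124.000° W

Field C=2, F=5: +2·20° lon, +5·10° lat → SW at lon -140°, lat -40°.
Square 7, 3: +7·2° lon, +3·1° lat → SW at lon -126°, lat -37°.
Cell spans 2° lon × 1° lat.
west 126.000° W, east 124.000° W.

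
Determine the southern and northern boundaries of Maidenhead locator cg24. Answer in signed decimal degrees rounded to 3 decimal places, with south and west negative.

-26.000, -25.000

Field C=2, G=6: +2·20° lon, +6·10° lat → SW at lon -140°, lat -30°.
Square 2, 4: +2·2° lon, +4·1° lat → SW at lon -136°, lat -26°.
Cell spans 2° lon × 1° lat.
south -26.000, north -25.000.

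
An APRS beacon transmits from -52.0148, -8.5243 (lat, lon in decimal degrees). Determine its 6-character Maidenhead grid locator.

Shift to the Maidenhead origin (180°W, 90°S): lon 171.4757, lat 37.9852.
Field: 171.4757/20 → 8 → I, 37.9852/10 → 3 → D; chars ID.
Square: 11.4757/2 → 5, 7.9852/1 → 7; chars 57.
Subsquare: 1.4757/0.0833333 → 17 → r, 0.9852/0.0416667 → 23 → x; chars rx.

ID57rx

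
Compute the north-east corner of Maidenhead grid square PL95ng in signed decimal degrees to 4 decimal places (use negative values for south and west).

25.2917, 139.1667

Field P=15, L=11: +15·20° lon, +11·10° lat → SW at lon 120°, lat 20°.
Square 9, 5: +9·2° lon, +5·1° lat → SW at lon 138°, lat 25°.
Subsquare n=13, g=6: +13·0.0833333° lon, +6·0.0416667° lat → SW at lon 139.083°, lat 25.25°.
Cell spans 0.0833333° lon × 0.0416667° lat. NE corner is SW corner plus one full cell.
latitude 25.2917, longitude 139.1667.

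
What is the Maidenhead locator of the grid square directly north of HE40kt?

HE40ku

Latitude subsquare t = 19; +1 → 20 = u.
The longitude characters are unchanged.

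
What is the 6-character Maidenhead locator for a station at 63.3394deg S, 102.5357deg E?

Offset from 180°W / 90°S: lon 282.5357°, lat 26.6606°.
Field: lon ⌊282.5357/20⌋ = 14 → O; lat ⌊26.6606/10⌋ = 2 → C.
Square: lon ⌊2.5357/2⌋ = 1; lat ⌊6.6606/1⌋ = 6.
Subsquare: lon ⌊0.5357/0.0833333⌋ = 6 → g; lat ⌊0.6606/0.0416667⌋ = 15 → p.

OC16gp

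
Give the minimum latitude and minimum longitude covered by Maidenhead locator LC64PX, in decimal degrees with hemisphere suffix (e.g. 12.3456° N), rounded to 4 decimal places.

65.0417° S, 53.2500° E

Field L=11, C=2: +11·20° lon, +2·10° lat → SW at lon 40°, lat -70°.
Square 6, 4: +6·2° lon, +4·1° lat → SW at lon 52°, lat -66°.
Subsquare p=15, x=23: +15·0.0833333° lon, +23·0.0416667° lat → SW at lon 53.25°, lat -65.0417°.
latitude 65.0417° S, longitude 53.2500° E.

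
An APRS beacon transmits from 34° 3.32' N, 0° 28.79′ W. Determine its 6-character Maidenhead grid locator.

Shift to the Maidenhead origin (180°W, 90°S): lon 179.5202, lat 124.0553.
Field: 179.5202/20 → 8 → I, 124.0553/10 → 12 → M; chars IM.
Square: 19.5202/2 → 9, 4.0553/1 → 4; chars 94.
Subsquare: 1.5202/0.0833333 → 18 → s, 0.0553/0.0416667 → 1 → b; chars sb.

IM94sb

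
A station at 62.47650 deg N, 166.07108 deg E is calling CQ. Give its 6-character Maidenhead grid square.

RP32al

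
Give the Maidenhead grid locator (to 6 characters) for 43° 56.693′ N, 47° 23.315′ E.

Shift to the Maidenhead origin (180°W, 90°S): lon 227.3886, lat 133.9449.
Field: lon ⌊227.3886/20⌋ = 11 → L; lat ⌊133.9449/10⌋ = 13 → N.
Square: lon ⌊7.3886/2⌋ = 3; lat ⌊3.9449/1⌋ = 3.
Subsquare: lon ⌊1.3886/0.0833333⌋ = 16 → q; lat ⌊0.9449/0.0416667⌋ = 22 → w.

LN33qw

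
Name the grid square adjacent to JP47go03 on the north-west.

Longitude extended square 0; −1 → -1, wraps to 9, carry into subsquare.
Longitude subsquare g = 6; −1 → 5 = f.
Latitude extended square 3; +1 → 4.

JP47fo94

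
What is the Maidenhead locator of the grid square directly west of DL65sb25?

Longitude extended square 2; −1 → 1.
The latitude characters are unchanged.

DL65sb15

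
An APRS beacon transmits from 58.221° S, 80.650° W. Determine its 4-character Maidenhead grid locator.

Shift to the Maidenhead origin (180°W, 90°S): lon 99.35, lat 31.78.
Field: 99.35/20 → 4 → E, 31.78/10 → 3 → D; chars ED.
Square: 19.35/2 → 9, 1.78/1 → 1; chars 91.

ED91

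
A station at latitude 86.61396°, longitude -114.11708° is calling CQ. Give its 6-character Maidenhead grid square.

DR26wo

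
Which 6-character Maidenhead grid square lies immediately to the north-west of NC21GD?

Longitude subsquare g = 6; −1 → 5 = f.
Latitude subsquare d = 3; +1 → 4 = e.

NC21fe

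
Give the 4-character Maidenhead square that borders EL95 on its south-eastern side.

FL04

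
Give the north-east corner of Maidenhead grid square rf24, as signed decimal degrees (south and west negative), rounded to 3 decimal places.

-35.000, 166.000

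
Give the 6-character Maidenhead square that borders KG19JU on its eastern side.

Longitude subsquare j = 9; +1 → 10 = k.
The latitude characters are unchanged.

KG19ku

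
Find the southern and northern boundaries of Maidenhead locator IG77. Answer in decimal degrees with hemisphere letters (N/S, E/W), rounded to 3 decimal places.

23.000° S, 22.000° S

Field I=8, G=6: +8·20° lon, +6·10° lat → SW at lon -20°, lat -30°.
Square 7, 7: +7·2° lon, +7·1° lat → SW at lon -6°, lat -23°.
Cell spans 2° lon × 1° lat.
south 23.000° S, north 22.000° S.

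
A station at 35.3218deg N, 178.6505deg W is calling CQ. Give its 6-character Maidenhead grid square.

Add 180° to longitude and 90° to latitude: 1.3495, 125.3218.
Field (20°×10°, letters A–R): 1.3495/20 → 0 → A, 125.3218/10 → 12 → M; chars AM.
Square (2°×1°, digits 0–9): 1.3495/2 → 0, 5.3218/1 → 5; chars 05.
Subsquare (5′×2.5′, letters a–x): 1.3495/0.0833333 → 16 → q, 0.3218/0.0416667 → 7 → h; chars qh.

AM05qh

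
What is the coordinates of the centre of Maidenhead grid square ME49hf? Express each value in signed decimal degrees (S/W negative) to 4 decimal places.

Field M=12, E=4: +12·20° lon, +4·10° lat → SW at lon 60°, lat -50°.
Square 4, 9: +4·2° lon, +9·1° lat → SW at lon 68°, lat -41°.
Subsquare h=7, f=5: +7·0.0833333° lon, +5·0.0416667° lat → SW at lon 68.5833°, lat -40.7917°.
Cell spans 0.0833333° lon × 0.0416667° lat. Centre is SW corner plus half of each.
latitude -40.7708, longitude 68.6250.

-40.7708, 68.6250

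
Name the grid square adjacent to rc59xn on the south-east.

RC69am

Longitude subsquare x = 23; +1 → 24, wraps to 0 = a, carry into square.
Longitude square 5; +1 → 6.
Latitude subsquare n = 13; −1 → 12 = m.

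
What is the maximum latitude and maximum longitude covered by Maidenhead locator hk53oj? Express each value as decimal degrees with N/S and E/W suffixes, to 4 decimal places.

13.4167° N, 28.7500° W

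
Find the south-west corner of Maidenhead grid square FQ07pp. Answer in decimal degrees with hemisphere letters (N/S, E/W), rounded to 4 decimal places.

Field F=5, Q=16: +5·20° lon, +16·10° lat → SW at lon -80°, lat 70°.
Square 0, 7: +0·2° lon, +7·1° lat → SW at lon -80°, lat 77°.
Subsquare p=15, p=15: +15·0.0833333° lon, +15·0.0416667° lat → SW at lon -78.75°, lat 77.625°.
latitude 77.6250° N, longitude 78.7500° W.

77.6250° N, 78.7500° W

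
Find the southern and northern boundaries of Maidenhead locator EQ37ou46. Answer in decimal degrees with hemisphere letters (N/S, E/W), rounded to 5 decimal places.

77.85833° N, 77.86250° N

Field E=4, Q=16: +4·20° lon, +16·10° lat → SW at lon -100°, lat 70°.
Square 3, 7: +3·2° lon, +7·1° lat → SW at lon -94°, lat 77°.
Subsquare o=14, u=20: +14·0.0833333° lon, +20·0.0416667° lat → SW at lon -92.8333°, lat 77.8333°.
Extended square 4, 6: +4·0.00833333° lon, +6·0.00416667° lat → SW at lon -92.8°, lat 77.8583°.
Cell spans 0.00833333° lon × 0.00416667° lat.
south 77.85833° N, north 77.86250° N.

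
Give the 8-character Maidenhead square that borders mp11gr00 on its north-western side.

MP11fr91

Longitude extended square 0; −1 → -1, wraps to 9, carry into subsquare.
Longitude subsquare g = 6; −1 → 5 = f.
Latitude extended square 0; +1 → 1.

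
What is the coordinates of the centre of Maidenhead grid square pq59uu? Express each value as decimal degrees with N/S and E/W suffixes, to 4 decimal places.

79.8542° N, 131.7083° E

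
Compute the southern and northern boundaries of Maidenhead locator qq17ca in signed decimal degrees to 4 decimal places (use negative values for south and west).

77.0000, 77.0417

Field Q=16, Q=16: +16·20° lon, +16·10° lat → SW at lon 140°, lat 70°.
Square 1, 7: +1·2° lon, +7·1° lat → SW at lon 142°, lat 77°.
Subsquare c=2, a=0: +2·0.0833333° lon, +0·0.0416667° lat → SW at lon 142.167°, lat 77°.
Cell spans 0.0833333° lon × 0.0416667° lat.
south 77.0000, north 77.0417.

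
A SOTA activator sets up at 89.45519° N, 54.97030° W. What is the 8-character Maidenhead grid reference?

Shift to the Maidenhead origin (180°W, 90°S): lon 125.02970, lat 179.45519.
Field: 125.02970/20 → 6 → G, 179.45519/10 → 17 → R; chars GR.
Square: 5.02970/2 → 2, 9.45519/1 → 9; chars 29.
Subsquare: 1.02970/0.0833333 → 12 → m, 0.45519/0.0416667 → 10 → k; chars mk.
Extended square: 0.02970/0.00833333 → 3, 0.03852/0.00416667 → 9; chars 39.

GR29mk39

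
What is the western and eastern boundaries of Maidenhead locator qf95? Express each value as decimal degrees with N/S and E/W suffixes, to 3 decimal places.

158.000° E, 160.000° E

Field Q=16, F=5: +16·20° lon, +5·10° lat → SW at lon 140°, lat -40°.
Square 9, 5: +9·2° lon, +5·1° lat → SW at lon 158°, lat -35°.
Cell spans 2° lon × 1° lat.
west 158.000° E, east 160.000° E.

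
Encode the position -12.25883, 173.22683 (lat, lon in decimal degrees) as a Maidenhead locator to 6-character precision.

RH67or

Shift to the Maidenhead origin (180°W, 90°S): lon 353.2268, lat 77.7412.
Field: lon ⌊353.2268/20⌋ = 17 → R; lat ⌊77.7412/10⌋ = 7 → H.
Square: lon ⌊13.2268/2⌋ = 6; lat ⌊7.7412/1⌋ = 7.
Subsquare: lon ⌊1.2268/0.0833333⌋ = 14 → o; lat ⌊0.7412/0.0416667⌋ = 17 → r.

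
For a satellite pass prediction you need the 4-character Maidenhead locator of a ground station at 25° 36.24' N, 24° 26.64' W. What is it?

Shift to the Maidenhead origin (180°W, 90°S): lon 155.56, lat 115.60.
Field (20°×10°, letters A–R): 155.56/20 → 7 → H, 115.60/10 → 11 → L; chars HL.
Square (2°×1°, digits 0–9): 15.56/2 → 7, 5.60/1 → 5; chars 75.

HL75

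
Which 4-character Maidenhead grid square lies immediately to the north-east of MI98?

Longitude square 9; +1 → 10, wraps to 0, carry into field.
Longitude field M = 12; +1 → 13 = N.
Latitude square 8; +1 → 9.

NI09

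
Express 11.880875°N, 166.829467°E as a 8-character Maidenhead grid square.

RK31jv91

Shift to the Maidenhead origin (180°W, 90°S): lon 346.82947, lat 101.88088.
Field: 346.82947/20 → 17 → R, 101.88088/10 → 10 → K; chars RK.
Square: 6.82947/2 → 3, 1.88088/1 → 1; chars 31.
Subsquare: 0.82947/0.0833333 → 9 → j, 0.88088/0.0416667 → 21 → v; chars jv.
Extended square: 0.07947/0.00833333 → 9, 0.00588/0.00416667 → 1; chars 91.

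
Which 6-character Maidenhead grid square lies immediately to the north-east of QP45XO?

QP55ap

Longitude subsquare x = 23; +1 → 24, wraps to 0 = a, carry into square.
Longitude square 4; +1 → 5.
Latitude subsquare o = 14; +1 → 15 = p.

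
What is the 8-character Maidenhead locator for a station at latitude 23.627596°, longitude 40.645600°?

LL03hp70

Offset from 180°W / 90°S: lon 220.64560°, lat 113.62760°.
Field: lon ⌊220.64560/20⌋ = 11 → L; lat ⌊113.62760/10⌋ = 11 → L.
Square: lon ⌊0.64560/2⌋ = 0; lat ⌊3.62760/1⌋ = 3.
Subsquare: lon ⌊0.64560/0.0833333⌋ = 7 → h; lat ⌊0.62760/0.0416667⌋ = 15 → p.
Extended square: lon ⌊0.06227/0.00833333⌋ = 7; lat ⌊0.00260/0.00416667⌋ = 0.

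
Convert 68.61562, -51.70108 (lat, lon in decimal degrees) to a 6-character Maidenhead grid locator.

Add 180° to longitude and 90° to latitude: 128.2989, 158.6156.
Field (20°×10°, letters A–R): 128.2989/20 → 6 → G, 158.6156/10 → 15 → P; chars GP.
Square (2°×1°, digits 0–9): 8.2989/2 → 4, 8.6156/1 → 8; chars 48.
Subsquare (5′×2.5′, letters a–x): 0.2989/0.0833333 → 3 → d, 0.6156/0.0416667 → 14 → o; chars do.

GP48do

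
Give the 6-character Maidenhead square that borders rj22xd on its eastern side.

Longitude subsquare x = 23; +1 → 24, wraps to 0 = a, carry into square.
Longitude square 2; +1 → 3.
The latitude characters are unchanged.

RJ32ad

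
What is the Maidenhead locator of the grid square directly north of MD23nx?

Latitude subsquare x = 23; +1 → 24, wraps to 0 = a, carry into square.
Latitude square 3; +1 → 4.
The longitude characters are unchanged.

MD24na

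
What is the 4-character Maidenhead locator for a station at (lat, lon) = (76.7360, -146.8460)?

Offset from 180°W / 90°S: lon 33.15°, lat 166.74°.
Field: 33.15/20 → 1 → B, 166.74/10 → 16 → Q; chars BQ.
Square: 13.15/2 → 6, 6.74/1 → 6; chars 66.

BQ66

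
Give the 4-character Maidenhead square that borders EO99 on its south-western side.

EO88

Longitude square 9; −1 → 8.
Latitude square 9; −1 → 8.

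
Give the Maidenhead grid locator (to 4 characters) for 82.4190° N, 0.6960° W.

Add 180° to longitude and 90° to latitude: 179.30, 172.42.
Field: lon ⌊179.30/20⌋ = 8 → I; lat ⌊172.42/10⌋ = 17 → R.
Square: lon ⌊19.30/2⌋ = 9; lat ⌊2.42/1⌋ = 2.

IR92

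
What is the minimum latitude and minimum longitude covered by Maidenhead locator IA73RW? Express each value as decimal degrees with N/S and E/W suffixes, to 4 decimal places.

Field I=8, A=0: +8·20° lon, +0·10° lat → SW at lon -20°, lat -90°.
Square 7, 3: +7·2° lon, +3·1° lat → SW at lon -6°, lat -87°.
Subsquare r=17, w=22: +17·0.0833333° lon, +22·0.0416667° lat → SW at lon -4.58333°, lat -86.0833°.
latitude 86.0833° S, longitude 4.5833° W.

86.0833° S, 4.5833° W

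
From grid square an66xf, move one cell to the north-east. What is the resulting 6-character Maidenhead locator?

AN76ag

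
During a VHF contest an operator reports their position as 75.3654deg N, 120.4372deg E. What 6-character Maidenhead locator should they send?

Offset from 180°W / 90°S: lon 300.4372°, lat 165.3654°.
Field (20°×10°, letters A–R): lon ⌊300.4372/20⌋ = 15 → P; lat ⌊165.3654/10⌋ = 16 → Q.
Square (2°×1°, digits 0–9): lon ⌊0.4372/2⌋ = 0; lat ⌊5.3654/1⌋ = 5.
Subsquare (5′×2.5′, letters a–x): lon ⌊0.4372/0.0833333⌋ = 5 → f; lat ⌊0.3654/0.0416667⌋ = 8 → i.

PQ05fi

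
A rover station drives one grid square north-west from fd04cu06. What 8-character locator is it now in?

Longitude extended square 0; −1 → -1, wraps to 9, carry into subsquare.
Longitude subsquare c = 2; −1 → 1 = b.
Latitude extended square 6; +1 → 7.

FD04bu97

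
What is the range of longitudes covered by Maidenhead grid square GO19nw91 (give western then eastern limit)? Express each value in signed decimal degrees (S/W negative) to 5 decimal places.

-56.84167, -56.83333

Field G=6, O=14: +6·20° lon, +14·10° lat → SW at lon -60°, lat 50°.
Square 1, 9: +1·2° lon, +9·1° lat → SW at lon -58°, lat 59°.
Subsquare n=13, w=22: +13·0.0833333° lon, +22·0.0416667° lat → SW at lon -56.9167°, lat 59.9167°.
Extended square 9, 1: +9·0.00833333° lon, +1·0.00416667° lat → SW at lon -56.8417°, lat 59.9208°.
Cell spans 0.00833333° lon × 0.00416667° lat.
west -56.84167, east -56.83333.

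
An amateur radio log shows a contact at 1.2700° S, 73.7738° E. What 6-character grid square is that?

MI68vr

Add 180° to longitude and 90° to latitude: 253.7738, 88.7300.
Field: 253.7738/20 → 12 → M, 88.7300/10 → 8 → I; chars MI.
Square: 13.7738/2 → 6, 8.7300/1 → 8; chars 68.
Subsquare: 1.7738/0.0833333 → 21 → v, 0.7300/0.0416667 → 17 → r; chars vr.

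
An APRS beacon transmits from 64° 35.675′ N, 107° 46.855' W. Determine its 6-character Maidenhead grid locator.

Offset from 180°W / 90°S: lon 72.2191°, lat 154.5946°.
Field (20°×10°, letters A–R): 72.2191/20 → 3 → D, 154.5946/10 → 15 → P; chars DP.
Square (2°×1°, digits 0–9): 12.2191/2 → 6, 4.5946/1 → 4; chars 64.
Subsquare (5′×2.5′, letters a–x): 0.2191/0.0833333 → 2 → c, 0.5946/0.0416667 → 14 → o; chars co.

DP64co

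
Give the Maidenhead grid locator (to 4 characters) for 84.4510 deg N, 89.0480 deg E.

NR44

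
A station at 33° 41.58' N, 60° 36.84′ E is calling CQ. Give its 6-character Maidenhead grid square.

MM03hq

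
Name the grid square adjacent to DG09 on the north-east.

Longitude square 0; +1 → 1.
Latitude square 9; +1 → 10, wraps to 0, carry into field.
Latitude field G = 6; +1 → 7 = H.

DH10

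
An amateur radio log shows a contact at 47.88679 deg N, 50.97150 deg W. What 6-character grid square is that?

Shift to the Maidenhead origin (180°W, 90°S): lon 129.0285, lat 137.8868.
Field: 129.0285/20 → 6 → G, 137.8868/10 → 13 → N; chars GN.
Square: 9.0285/2 → 4, 7.8868/1 → 7; chars 47.
Subsquare: 1.0285/0.0833333 → 12 → m, 0.8868/0.0416667 → 21 → v; chars mv.

GN47mv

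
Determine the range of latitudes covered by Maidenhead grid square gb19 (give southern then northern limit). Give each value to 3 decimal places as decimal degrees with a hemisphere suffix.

71.000° S, 70.000° S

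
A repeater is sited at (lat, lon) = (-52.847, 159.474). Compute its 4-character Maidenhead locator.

QD97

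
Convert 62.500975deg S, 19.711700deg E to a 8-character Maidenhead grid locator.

Add 180° to longitude and 90° to latitude: 199.71170, 27.49903.
Field: lon ⌊199.71170/20⌋ = 9 → J; lat ⌊27.49903/10⌋ = 2 → C.
Square: lon ⌊19.71170/2⌋ = 9; lat ⌊7.49903/1⌋ = 7.
Subsquare: lon ⌊1.71170/0.0833333⌋ = 20 → u; lat ⌊0.49903/0.0416667⌋ = 11 → l.
Extended square: lon ⌊0.04503/0.00833333⌋ = 5; lat ⌊0.04069/0.00416667⌋ = 9.

JC97ul59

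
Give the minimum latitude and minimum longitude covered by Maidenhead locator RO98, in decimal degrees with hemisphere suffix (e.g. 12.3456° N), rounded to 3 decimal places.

58.000° N, 178.000° E

Field R=17, O=14: +17·20° lon, +14·10° lat → SW at lon 160°, lat 50°.
Square 9, 8: +9·2° lon, +8·1° lat → SW at lon 178°, lat 58°.
latitude 58.000° N, longitude 178.000° E.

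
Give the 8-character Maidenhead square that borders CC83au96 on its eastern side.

CC83bu06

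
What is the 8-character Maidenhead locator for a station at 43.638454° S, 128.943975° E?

Offset from 180°W / 90°S: lon 308.94398°, lat 46.36155°.
Field (20°×10°, letters A–R): 308.94398/20 → 15 → P, 46.36155/10 → 4 → E; chars PE.
Square (2°×1°, digits 0–9): 8.94398/2 → 4, 6.36155/1 → 6; chars 46.
Subsquare (5′×2.5′, letters a–x): 0.94398/0.0833333 → 11 → l, 0.36155/0.0416667 → 8 → i; chars li.
Extended square (30″×15″, digits 0–9): 0.02731/0.00833333 → 3, 0.02821/0.00416667 → 6; chars 36.

PE46li36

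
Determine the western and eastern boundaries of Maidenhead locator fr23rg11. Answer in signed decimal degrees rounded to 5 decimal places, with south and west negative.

-74.57500, -74.56667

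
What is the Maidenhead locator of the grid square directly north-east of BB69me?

Longitude subsquare m = 12; +1 → 13 = n.
Latitude subsquare e = 4; +1 → 5 = f.

BB69nf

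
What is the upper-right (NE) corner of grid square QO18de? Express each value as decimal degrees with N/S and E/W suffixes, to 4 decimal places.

Field Q=16, O=14: +16·20° lon, +14·10° lat → SW at lon 140°, lat 50°.
Square 1, 8: +1·2° lon, +8·1° lat → SW at lon 142°, lat 58°.
Subsquare d=3, e=4: +3·0.0833333° lon, +4·0.0416667° lat → SW at lon 142.25°, lat 58.1667°.
Cell spans 0.0833333° lon × 0.0416667° lat. NE corner is SW corner plus one full cell.
latitude 58.2083° N, longitude 142.3333° E.

58.2083° N, 142.3333° E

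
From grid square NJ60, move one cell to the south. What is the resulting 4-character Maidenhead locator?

Latitude square 0; −1 → -1, wraps to 9, carry into field.
Latitude field J = 9; −1 → 8 = I.
The longitude characters are unchanged.

NI69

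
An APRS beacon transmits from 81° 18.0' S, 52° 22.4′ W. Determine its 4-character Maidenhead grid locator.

GA38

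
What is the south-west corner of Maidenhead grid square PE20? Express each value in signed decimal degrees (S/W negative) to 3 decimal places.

Field P=15, E=4: +15·20° lon, +4·10° lat → SW at lon 120°, lat -50°.
Square 2, 0: +2·2° lon, +0·1° lat → SW at lon 124°, lat -50°.
latitude -50.000, longitude 124.000.

-50.000, 124.000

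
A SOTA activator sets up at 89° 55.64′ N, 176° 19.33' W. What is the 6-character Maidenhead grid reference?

AR19uw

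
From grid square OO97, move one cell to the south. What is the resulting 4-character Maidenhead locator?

OO96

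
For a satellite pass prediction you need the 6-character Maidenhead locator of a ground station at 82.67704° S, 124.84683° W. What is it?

Add 180° to longitude and 90° to latitude: 55.1532, 7.3230.
Field (20°×10°, letters A–R): 55.1532/20 → 2 → C, 7.3230/10 → 0 → A; chars CA.
Square (2°×1°, digits 0–9): 15.1532/2 → 7, 7.3230/1 → 7; chars 77.
Subsquare (5′×2.5′, letters a–x): 1.1532/0.0833333 → 13 → n, 0.3230/0.0416667 → 7 → h; chars nh.

CA77nh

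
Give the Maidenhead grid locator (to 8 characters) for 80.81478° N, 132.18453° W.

CR30vt75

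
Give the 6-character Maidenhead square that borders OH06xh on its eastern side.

OH16ah

Longitude subsquare x = 23; +1 → 24, wraps to 0 = a, carry into square.
Longitude square 0; +1 → 1.
The latitude characters are unchanged.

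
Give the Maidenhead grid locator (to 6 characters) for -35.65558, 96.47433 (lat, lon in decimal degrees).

Add 180° to longitude and 90° to latitude: 276.4743, 54.3444.
Field (20°×10°, letters A–R): 276.4743/20 → 13 → N, 54.3444/10 → 5 → F; chars NF.
Square (2°×1°, digits 0–9): 16.4743/2 → 8, 4.3444/1 → 4; chars 84.
Subsquare (5′×2.5′, letters a–x): 0.4743/0.0833333 → 5 → f, 0.3444/0.0416667 → 8 → i; chars fi.

NF84fi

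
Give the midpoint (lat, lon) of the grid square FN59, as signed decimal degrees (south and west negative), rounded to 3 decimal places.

Field F=5, N=13: +5·20° lon, +13·10° lat → SW at lon -80°, lat 40°.
Square 5, 9: +5·2° lon, +9·1° lat → SW at lon -70°, lat 49°.
Cell spans 2° lon × 1° lat. Centre is SW corner plus half of each.
latitude 49.500, longitude -69.000.

49.500, -69.000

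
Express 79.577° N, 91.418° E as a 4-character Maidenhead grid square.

NQ59

Add 180° to longitude and 90° to latitude: 271.42, 169.58.
Field: lon ⌊271.42/20⌋ = 13 → N; lat ⌊169.58/10⌋ = 16 → Q.
Square: lon ⌊11.42/2⌋ = 5; lat ⌊9.58/1⌋ = 9.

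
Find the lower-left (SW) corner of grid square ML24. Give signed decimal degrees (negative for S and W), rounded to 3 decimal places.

24.000, 64.000

Field M=12, L=11: +12·20° lon, +11·10° lat → SW at lon 60°, lat 20°.
Square 2, 4: +2·2° lon, +4·1° lat → SW at lon 64°, lat 24°.
latitude 24.000, longitude 64.000.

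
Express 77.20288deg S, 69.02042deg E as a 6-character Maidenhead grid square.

Offset from 180°W / 90°S: lon 249.0204°, lat 12.7971°.
Field: 249.0204/20 → 12 → M, 12.7971/10 → 1 → B; chars MB.
Square: 9.0204/2 → 4, 2.7971/1 → 2; chars 42.
Subsquare: 1.0204/0.0833333 → 12 → m, 0.7971/0.0416667 → 19 → t; chars mt.

MB42mt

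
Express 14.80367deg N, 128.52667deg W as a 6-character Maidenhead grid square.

CK54rt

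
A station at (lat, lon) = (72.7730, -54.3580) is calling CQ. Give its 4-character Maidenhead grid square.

GQ22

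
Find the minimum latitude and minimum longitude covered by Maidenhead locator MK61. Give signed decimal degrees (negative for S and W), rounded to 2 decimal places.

Field M=12, K=10: +12·20° lon, +10·10° lat → SW at lon 60°, lat 10°.
Square 6, 1: +6·2° lon, +1·1° lat → SW at lon 72°, lat 11°.
latitude 11.00, longitude 72.00.

11.00, 72.00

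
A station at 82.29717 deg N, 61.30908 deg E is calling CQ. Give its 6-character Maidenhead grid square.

MR02ph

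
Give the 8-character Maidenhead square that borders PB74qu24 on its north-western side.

Longitude extended square 2; −1 → 1.
Latitude extended square 4; +1 → 5.

PB74qu15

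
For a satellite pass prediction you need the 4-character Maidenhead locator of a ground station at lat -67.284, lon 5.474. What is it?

Offset from 180°W / 90°S: lon 185.47°, lat 22.72°.
Field (20°×10°, letters A–R): 185.47/20 → 9 → J, 22.72/10 → 2 → C; chars JC.
Square (2°×1°, digits 0–9): 5.47/2 → 2, 2.72/1 → 2; chars 22.

JC22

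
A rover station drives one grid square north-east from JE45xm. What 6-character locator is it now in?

JE55an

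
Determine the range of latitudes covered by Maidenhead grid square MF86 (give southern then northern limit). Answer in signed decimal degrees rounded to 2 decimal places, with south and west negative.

-34.00, -33.00

Field M=12, F=5: +12·20° lon, +5·10° lat → SW at lon 60°, lat -40°.
Square 8, 6: +8·2° lon, +6·1° lat → SW at lon 76°, lat -34°.
Cell spans 2° lon × 1° lat.
south -34.00, north -33.00.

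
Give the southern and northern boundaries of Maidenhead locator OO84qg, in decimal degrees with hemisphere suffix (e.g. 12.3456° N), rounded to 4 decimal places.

Field O=14, O=14: +14·20° lon, +14·10° lat → SW at lon 100°, lat 50°.
Square 8, 4: +8·2° lon, +4·1° lat → SW at lon 116°, lat 54°.
Subsquare q=16, g=6: +16·0.0833333° lon, +6·0.0416667° lat → SW at lon 117.333°, lat 54.25°.
Cell spans 0.0833333° lon × 0.0416667° lat.
south 54.2500° N, north 54.2917° N.

54.2500° N, 54.2917° N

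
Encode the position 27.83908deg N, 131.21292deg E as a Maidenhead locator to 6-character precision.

PL57ou

Shift to the Maidenhead origin (180°W, 90°S): lon 311.2129, lat 117.8391.
Field: lon ⌊311.2129/20⌋ = 15 → P; lat ⌊117.8391/10⌋ = 11 → L.
Square: lon ⌊11.2129/2⌋ = 5; lat ⌊7.8391/1⌋ = 7.
Subsquare: lon ⌊1.2129/0.0833333⌋ = 14 → o; lat ⌊0.8391/0.0416667⌋ = 20 → u.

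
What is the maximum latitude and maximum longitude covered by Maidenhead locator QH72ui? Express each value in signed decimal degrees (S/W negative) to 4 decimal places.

-17.6250, 155.7500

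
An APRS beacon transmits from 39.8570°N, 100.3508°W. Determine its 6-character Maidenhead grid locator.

Add 180° to longitude and 90° to latitude: 79.6492, 129.8570.
Field (20°×10°, letters A–R): 79.6492/20 → 3 → D, 129.8570/10 → 12 → M; chars DM.
Square (2°×1°, digits 0–9): 19.6492/2 → 9, 9.8570/1 → 9; chars 99.
Subsquare (5′×2.5′, letters a–x): 1.6492/0.0833333 → 19 → t, 0.8570/0.0416667 → 20 → u; chars tu.

DM99tu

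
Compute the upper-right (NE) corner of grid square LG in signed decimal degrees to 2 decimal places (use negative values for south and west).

-20.00, 60.00

Field L=11, G=6: +11·20° lon, +6·10° lat → SW at lon 40°, lat -30°.
Cell spans 20° lon × 10° lat. NE corner is SW corner plus one full cell.
latitude -20.00, longitude 60.00.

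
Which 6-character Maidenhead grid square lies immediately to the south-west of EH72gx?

EH72fw

Longitude subsquare g = 6; −1 → 5 = f.
Latitude subsquare x = 23; −1 → 22 = w.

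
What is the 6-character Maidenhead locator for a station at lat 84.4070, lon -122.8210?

Shift to the Maidenhead origin (180°W, 90°S): lon 57.1790, lat 174.4070.
Field (20°×10°, letters A–R): lon ⌊57.1790/20⌋ = 2 → C; lat ⌊174.4070/10⌋ = 17 → R.
Square (2°×1°, digits 0–9): lon ⌊17.1790/2⌋ = 8; lat ⌊4.4070/1⌋ = 4.
Subsquare (5′×2.5′, letters a–x): lon ⌊1.1790/0.0833333⌋ = 14 → o; lat ⌊0.4070/0.0416667⌋ = 9 → j.

CR84oj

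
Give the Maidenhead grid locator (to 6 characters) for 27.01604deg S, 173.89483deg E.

RG62wx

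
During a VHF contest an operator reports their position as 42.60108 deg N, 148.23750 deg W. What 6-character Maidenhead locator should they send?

BN52vo

Add 180° to longitude and 90° to latitude: 31.7625, 132.6011.
Field: lon ⌊31.7625/20⌋ = 1 → B; lat ⌊132.6011/10⌋ = 13 → N.
Square: lon ⌊11.7625/2⌋ = 5; lat ⌊2.6011/1⌋ = 2.
Subsquare: lon ⌊1.7625/0.0833333⌋ = 21 → v; lat ⌊0.6011/0.0416667⌋ = 14 → o.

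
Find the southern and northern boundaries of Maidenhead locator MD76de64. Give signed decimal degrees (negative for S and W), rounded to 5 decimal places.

-53.81667, -53.81250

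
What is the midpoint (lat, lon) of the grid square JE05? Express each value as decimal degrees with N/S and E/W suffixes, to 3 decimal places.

Field J=9, E=4: +9·20° lon, +4·10° lat → SW at lon 0°, lat -50°.
Square 0, 5: +0·2° lon, +5·1° lat → SW at lon 0°, lat -45°.
Cell spans 2° lon × 1° lat. Centre is SW corner plus half of each.
latitude 44.500° S, longitude 1.000° E.

44.500° S, 1.000° E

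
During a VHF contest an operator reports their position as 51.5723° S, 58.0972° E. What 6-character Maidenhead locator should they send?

Shift to the Maidenhead origin (180°W, 90°S): lon 238.0972, lat 38.4277.
Field: 238.0972/20 → 11 → L, 38.4277/10 → 3 → D; chars LD.
Square: 18.0972/2 → 9, 8.4277/1 → 8; chars 98.
Subsquare: 0.0972/0.0833333 → 1 → b, 0.4277/0.0416667 → 10 → k; chars bk.

LD98bk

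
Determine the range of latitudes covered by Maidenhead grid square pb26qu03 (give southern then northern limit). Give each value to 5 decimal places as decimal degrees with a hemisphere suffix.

Field P=15, B=1: +15·20° lon, +1·10° lat → SW at lon 120°, lat -80°.
Square 2, 6: +2·2° lon, +6·1° lat → SW at lon 124°, lat -74°.
Subsquare q=16, u=20: +16·0.0833333° lon, +20·0.0416667° lat → SW at lon 125.333°, lat -73.1667°.
Extended square 0, 3: +0·0.00833333° lon, +3·0.00416667° lat → SW at lon 125.333°, lat -73.1542°.
Cell spans 0.00833333° lon × 0.00416667° lat.
south 73.15417° S, north 73.15000° S.

73.15417° S, 73.15000° S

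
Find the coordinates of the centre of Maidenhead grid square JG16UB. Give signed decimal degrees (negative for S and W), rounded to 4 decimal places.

-23.9375, 3.7083

Field J=9, G=6: +9·20° lon, +6·10° lat → SW at lon 0°, lat -30°.
Square 1, 6: +1·2° lon, +6·1° lat → SW at lon 2°, lat -24°.
Subsquare u=20, b=1: +20·0.0833333° lon, +1·0.0416667° lat → SW at lon 3.66667°, lat -23.9583°.
Cell spans 0.0833333° lon × 0.0416667° lat. Centre is SW corner plus half of each.
latitude -23.9375, longitude 3.7083.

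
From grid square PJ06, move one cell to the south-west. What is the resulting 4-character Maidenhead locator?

Longitude square 0; −1 → -1, wraps to 9, carry into field.
Longitude field P = 15; −1 → 14 = O.
Latitude square 6; −1 → 5.

OJ95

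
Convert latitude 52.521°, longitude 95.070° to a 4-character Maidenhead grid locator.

Add 180° to longitude and 90° to latitude: 275.07, 142.52.
Field: lon ⌊275.07/20⌋ = 13 → N; lat ⌊142.52/10⌋ = 14 → O.
Square: lon ⌊15.07/2⌋ = 7; lat ⌊2.52/1⌋ = 2.

NO72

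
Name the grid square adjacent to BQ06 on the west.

Longitude square 0; −1 → -1, wraps to 9, carry into field.
Longitude field B = 1; −1 → 0 = A.
The latitude characters are unchanged.

AQ96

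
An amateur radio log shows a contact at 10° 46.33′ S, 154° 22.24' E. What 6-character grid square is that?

Offset from 180°W / 90°S: lon 334.3707°, lat 79.2278°.
Field: lon ⌊334.3707/20⌋ = 16 → Q; lat ⌊79.2278/10⌋ = 7 → H.
Square: lon ⌊14.3707/2⌋ = 7; lat ⌊9.2278/1⌋ = 9.
Subsquare: lon ⌊0.3707/0.0833333⌋ = 4 → e; lat ⌊0.2278/0.0416667⌋ = 5 → f.

QH79ef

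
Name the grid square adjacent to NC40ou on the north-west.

NC40nv

Longitude subsquare o = 14; −1 → 13 = n.
Latitude subsquare u = 20; +1 → 21 = v.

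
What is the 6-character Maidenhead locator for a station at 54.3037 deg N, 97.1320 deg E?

Add 180° to longitude and 90° to latitude: 277.1320, 144.3037.
Field: 277.1320/20 → 13 → N, 144.3037/10 → 14 → O; chars NO.
Square: 17.1320/2 → 8, 4.3037/1 → 4; chars 84.
Subsquare: 1.1320/0.0833333 → 13 → n, 0.3037/0.0416667 → 7 → h; chars nh.

NO84nh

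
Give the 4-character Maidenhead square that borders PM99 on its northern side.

Latitude square 9; +1 → 10, wraps to 0, carry into field.
Latitude field M = 12; +1 → 13 = N.
The longitude characters are unchanged.

PN90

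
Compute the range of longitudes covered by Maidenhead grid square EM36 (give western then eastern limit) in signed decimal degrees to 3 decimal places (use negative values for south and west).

-94.000, -92.000

Field E=4, M=12: +4·20° lon, +12·10° lat → SW at lon -100°, lat 30°.
Square 3, 6: +3·2° lon, +6·1° lat → SW at lon -94°, lat 36°.
Cell spans 2° lon × 1° lat.
west -94.000, east -92.000.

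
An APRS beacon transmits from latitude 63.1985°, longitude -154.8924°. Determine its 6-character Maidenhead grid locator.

BP23ne

Add 180° to longitude and 90° to latitude: 25.1076, 153.1985.
Field: lon ⌊25.1076/20⌋ = 1 → B; lat ⌊153.1985/10⌋ = 15 → P.
Square: lon ⌊5.1076/2⌋ = 2; lat ⌊3.1985/1⌋ = 3.
Subsquare: lon ⌊1.1076/0.0833333⌋ = 13 → n; lat ⌊0.1985/0.0416667⌋ = 4 → e.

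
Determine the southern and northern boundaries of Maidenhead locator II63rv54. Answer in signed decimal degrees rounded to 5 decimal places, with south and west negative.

-6.10833, -6.10417

Field I=8, I=8: +8·20° lon, +8·10° lat → SW at lon -20°, lat -10°.
Square 6, 3: +6·2° lon, +3·1° lat → SW at lon -8°, lat -7°.
Subsquare r=17, v=21: +17·0.0833333° lon, +21·0.0416667° lat → SW at lon -6.58333°, lat -6.125°.
Extended square 5, 4: +5·0.00833333° lon, +4·0.00416667° lat → SW at lon -6.54167°, lat -6.10833°.
Cell spans 0.00833333° lon × 0.00416667° lat.
south -6.10833, north -6.10417.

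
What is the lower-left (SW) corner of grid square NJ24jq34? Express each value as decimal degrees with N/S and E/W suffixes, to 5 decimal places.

Field N=13, J=9: +13·20° lon, +9·10° lat → SW at lon 80°, lat 0°.
Square 2, 4: +2·2° lon, +4·1° lat → SW at lon 84°, lat 4°.
Subsquare j=9, q=16: +9·0.0833333° lon, +16·0.0416667° lat → SW at lon 84.75°, lat 4.66667°.
Extended square 3, 4: +3·0.00833333° lon, +4·0.00416667° lat → SW at lon 84.775°, lat 4.68333°.
latitude 4.68333° N, longitude 84.77500° E.

4.68333° N, 84.77500° E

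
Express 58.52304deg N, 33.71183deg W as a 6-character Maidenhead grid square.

Offset from 180°W / 90°S: lon 146.2882°, lat 148.5230°.
Field: lon ⌊146.2882/20⌋ = 7 → H; lat ⌊148.5230/10⌋ = 14 → O.
Square: lon ⌊6.2882/2⌋ = 3; lat ⌊8.5230/1⌋ = 8.
Subsquare: lon ⌊0.2882/0.0833333⌋ = 3 → d; lat ⌊0.5230/0.0416667⌋ = 12 → m.

HO38dm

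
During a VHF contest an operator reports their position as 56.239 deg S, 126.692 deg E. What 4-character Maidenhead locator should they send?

PD33

Offset from 180°W / 90°S: lon 306.69°, lat 33.76°.
Field: 306.69/20 → 15 → P, 33.76/10 → 3 → D; chars PD.
Square: 6.69/2 → 3, 3.76/1 → 3; chars 33.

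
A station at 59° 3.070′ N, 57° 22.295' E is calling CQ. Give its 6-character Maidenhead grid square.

LO89qb

Add 180° to longitude and 90° to latitude: 237.3716, 149.0512.
Field: lon ⌊237.3716/20⌋ = 11 → L; lat ⌊149.0512/10⌋ = 14 → O.
Square: lon ⌊17.3716/2⌋ = 8; lat ⌊9.0512/1⌋ = 9.
Subsquare: lon ⌊1.3716/0.0833333⌋ = 16 → q; lat ⌊0.0512/0.0416667⌋ = 1 → b.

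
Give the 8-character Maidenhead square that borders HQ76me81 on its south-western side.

HQ76me70

Longitude extended square 8; −1 → 7.
Latitude extended square 1; −1 → 0.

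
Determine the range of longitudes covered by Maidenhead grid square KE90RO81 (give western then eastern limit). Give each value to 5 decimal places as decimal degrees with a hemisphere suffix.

Field K=10, E=4: +10·20° lon, +4·10° lat → SW at lon 20°, lat -50°.
Square 9, 0: +9·2° lon, +0·1° lat → SW at lon 38°, lat -50°.
Subsquare r=17, o=14: +17·0.0833333° lon, +14·0.0416667° lat → SW at lon 39.4167°, lat -49.4167°.
Extended square 8, 1: +8·0.00833333° lon, +1·0.00416667° lat → SW at lon 39.4833°, lat -49.4125°.
Cell spans 0.00833333° lon × 0.00416667° lat.
west 39.48333° E, east 39.49167° E.

39.48333° E, 39.49167° E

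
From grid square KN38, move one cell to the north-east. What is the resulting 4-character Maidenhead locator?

KN49

Longitude square 3; +1 → 4.
Latitude square 8; +1 → 9.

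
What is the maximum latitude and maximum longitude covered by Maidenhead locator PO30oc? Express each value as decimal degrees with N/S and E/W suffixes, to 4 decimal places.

50.1250° N, 127.2500° E

Field P=15, O=14: +15·20° lon, +14·10° lat → SW at lon 120°, lat 50°.
Square 3, 0: +3·2° lon, +0·1° lat → SW at lon 126°, lat 50°.
Subsquare o=14, c=2: +14·0.0833333° lon, +2·0.0416667° lat → SW at lon 127.167°, lat 50.0833°.
Cell spans 0.0833333° lon × 0.0416667° lat. NE corner is SW corner plus one full cell.
latitude 50.1250° N, longitude 127.2500° E.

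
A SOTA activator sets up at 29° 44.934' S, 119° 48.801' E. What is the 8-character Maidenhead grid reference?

Add 180° to longitude and 90° to latitude: 299.81335, 60.25110.
Field: 299.81335/20 → 14 → O, 60.25110/10 → 6 → G; chars OG.
Square: 19.81335/2 → 9, 0.25110/1 → 0; chars 90.
Subsquare: 1.81335/0.0833333 → 21 → v, 0.25110/0.0416667 → 6 → g; chars vg.
Extended square: 0.06335/0.00833333 → 7, 0.00110/0.00416667 → 0; chars 70.

OG90vg70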